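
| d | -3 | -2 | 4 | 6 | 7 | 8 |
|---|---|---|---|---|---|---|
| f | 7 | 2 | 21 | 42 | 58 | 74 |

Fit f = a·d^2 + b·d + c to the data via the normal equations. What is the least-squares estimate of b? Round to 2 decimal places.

Normal-equation sums: Σd^2·d^2 = 8146, Σd^2·d = 1100, Σd^2 = 178, Σd·d = 178, Σd = 20, Σ1 = 6.
Right-hand side: Σd^2·f = 9497, Σd·f = 1309, Σf = 204.
So MᵀM·[a, b, c]ᵀ = Mᵀf: [[8146, 1100, 178]; [1100, 178, 20]; [178, 20, 6]]·[a, b, c]ᵀ = [9497, 1309, 204]ᵀ.
Solving the 3×3 system (Gaussian elimination) gives a = 32425/31148, b = 14207/15574, c = 2377/31148.

b = 0.91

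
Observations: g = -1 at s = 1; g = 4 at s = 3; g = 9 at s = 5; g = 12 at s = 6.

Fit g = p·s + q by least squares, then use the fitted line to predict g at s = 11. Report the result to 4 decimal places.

The normal system MᵀM·[p, q]ᵀ = Mᵀg is [[71, 15]; [15, 4]]·[p, q]ᵀ = [128, 24]ᵀ.
Δ = 71·4 − 15² = 59.
p = (128·4 − 15·24)/59 = 152/59; q = (71·24 − 15·128)/59 = -216/59.
At s = 11: ĝ = (152/59)·(11) + (-216/59)·(1) = 1456/59.

ĝ = 24.6780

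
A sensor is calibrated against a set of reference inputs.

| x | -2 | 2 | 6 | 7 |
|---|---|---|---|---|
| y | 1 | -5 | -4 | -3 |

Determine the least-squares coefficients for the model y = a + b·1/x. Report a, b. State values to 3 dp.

The normal equations are: 4·a + (13/42)·b = -11;  (13/42)·a + (967/1764)·b = -86/21.
(Σ1 = 4, Σ1/x = 13/42, Σ1/x·1/x = 967/1764, Σy = -11, Σ1/x·y = -86/21.)
Δ = 4·(967/1764) − (13/42)² = 411/196.
a = ((-11)·(967/1764) − (13/42)·(-86/21))/(411/196) = -8401/3699; b = (4·(-86/21) − (13/42)·(-11))/(411/196) = -7630/1233.

a = -2.271, b = -6.188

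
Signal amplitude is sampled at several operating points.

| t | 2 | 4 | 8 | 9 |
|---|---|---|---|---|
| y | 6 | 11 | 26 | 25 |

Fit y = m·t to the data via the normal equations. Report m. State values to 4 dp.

With design matrix X, XᵀX = [[165]] and Xᵀy = [489]ᵀ.
m = 489/165 = 2.96364.

m = 2.9636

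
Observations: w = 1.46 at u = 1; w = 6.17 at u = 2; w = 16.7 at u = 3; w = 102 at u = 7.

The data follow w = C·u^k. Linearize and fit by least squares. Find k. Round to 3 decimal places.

k = 2.194

Let Y = ln w. Fitting Y = k·ln u + ln C by least squares:
Σln u = 3.7377, Σ(ln u)² = 5.4740, Σln w = 9.6385, Σln u·ln w = 13.3541.
Equations: 5.4740·k + 3.7377·ln C = 13.3541;  3.7377·k + 4·ln C = 9.6385.
Solving (det = 7.9257): k = 2.19425, ln C = 0.35928.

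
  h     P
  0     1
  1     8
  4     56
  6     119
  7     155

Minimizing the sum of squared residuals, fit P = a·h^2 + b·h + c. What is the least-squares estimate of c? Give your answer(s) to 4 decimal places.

Sums needed: Σh^2·h^2 = 3954, Σh^2·h = 624, Σh^2 = 102, Σh·h = 102, Σh = 18, Σ1 = 5.
Moment sums: Σh^2·P = 12783, Σh·P = 2031, ΣP = 339.
So AᵀA·[a, b, c]ᵀ = AᵀP: [[3954, 624, 102]; [624, 102, 18]; [102, 18, 5]]·[a, b, c]ᵀ = [12783, 2031, 339]ᵀ.
Solving the 3×3 system (Gaussian elimination) gives a = 2807/1038, b = 3241/1038, c = 241/173.

c = 1.3931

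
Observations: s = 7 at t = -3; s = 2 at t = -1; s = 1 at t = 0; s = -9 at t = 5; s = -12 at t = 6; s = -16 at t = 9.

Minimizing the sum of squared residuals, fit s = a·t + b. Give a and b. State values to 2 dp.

Sums needed: Σt·t = 152, Σt = 16, Σ1 = 6.
Right-hand side: Σt·s = -284, Σs = -27.
Δ = 152·6 − 16² = 656.
a = ((-284)·6 − 16·(-27))/656 = -159/82; b = (152·(-27) − 16·(-284))/656 = 55/82.

a = -1.94, b = 0.67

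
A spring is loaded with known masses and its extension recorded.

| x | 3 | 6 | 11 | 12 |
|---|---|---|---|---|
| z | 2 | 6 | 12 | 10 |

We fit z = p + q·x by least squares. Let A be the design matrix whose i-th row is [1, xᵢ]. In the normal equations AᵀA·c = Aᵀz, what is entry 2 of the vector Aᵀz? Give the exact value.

Entry 2 ↔ basis x, so (Aᵀz)_{2} = Σᵢ (x)·zᵢ = (3)·(2) + (6)·(6) + (11)·(12) + (12)·(10) = 294.

294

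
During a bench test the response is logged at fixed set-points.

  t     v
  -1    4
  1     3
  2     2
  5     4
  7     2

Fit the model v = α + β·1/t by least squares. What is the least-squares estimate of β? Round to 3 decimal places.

Entries of MᵀM: Σ1 = 5, Σ1/t = 59/70, Σ1/t·1/t = 11321/4900.
Right-hand side: Σv = 15, Σ1/t·v = 38/35.
So MᵀM·[α, β]ᵀ = Mᵀv: [[5, 59/70]; [59/70, 11321/4900]]·[α, β]ᵀ = [15, 38/35]ᵀ.
det = 5·(11321/4900) − (59/70)² = 13281/1225.
α = (15·(11321/4900) − (59/70)·(38/35))/(13281/1225) = 165331/53124; β = (5·(38/35) − (59/70)·15)/(13281/1225) = -17675/26562.

β = -0.665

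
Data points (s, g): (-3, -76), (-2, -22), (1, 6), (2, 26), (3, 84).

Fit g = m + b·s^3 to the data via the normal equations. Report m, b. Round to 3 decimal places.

Compute the Gram sums: Σ1 = 5, Σs^3 = 1, Σs^3·s^3 = 1587.
For Aᵀg: Σg = 18, Σs^3·g = 4710.
AᵀA·[m, b]ᵀ = Aᵀg becomes [[5, 1]; [1, 1587]]·[m, b]ᵀ = [18, 4710]ᵀ.
Eliminating b: 1587·(row 1) − 1·(row 2) gives 7934·m = 1587·18 − 1·4710 = 23856, so m = 11928/3967.
Then b = (4710 − 1·(11928/3967))/1587 = 11766/3967.

m = 3.007, b = 2.966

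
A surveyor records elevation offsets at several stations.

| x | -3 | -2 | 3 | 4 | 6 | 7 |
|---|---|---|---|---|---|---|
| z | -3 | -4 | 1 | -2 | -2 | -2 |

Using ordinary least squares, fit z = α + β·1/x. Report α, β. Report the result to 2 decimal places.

MᵀM·[α, β]ᵀ = Mᵀz reads: 6·α + (5/84)·β = -12;  (5/84)·α + (457/784)·β = 31/14.
(Σ1 = 6, Σ1/x = 5/84, Σ1/x·1/x = 457/784, Σz = -12, Σ1/x·z = 31/14.)
Δ = 6·(457/784) − (5/84)² = 24653/7056.
α = ((-12)·(457/784) − (5/84)·(31/14))/(24653/7056) = -50286/24653; β = (6·(31/14) − (5/84)·(-12))/(24653/7056) = 98784/24653.

α = -2.04, β = 4.01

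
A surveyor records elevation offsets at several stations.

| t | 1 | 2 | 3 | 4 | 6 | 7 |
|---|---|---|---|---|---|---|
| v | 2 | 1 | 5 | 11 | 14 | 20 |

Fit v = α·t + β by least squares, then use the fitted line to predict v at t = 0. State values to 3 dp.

Compute the Gram sums: Σt·t = 115, Σt = 23, Σ1 = 6.
For Aᵀv: Σt·v = 287, Σv = 53.
Eliminating β: 6·(row 1) − 23·(row 2) gives 161·α = 6·287 − 23·53 = 503, so α = 503/161.
Then β = (53 − 23·(503/161))/6 = -22/7.
At t = 0: v̂ = (503/161)·(0) + (-22/7)·(1) = -22/7.

v̂ = -3.143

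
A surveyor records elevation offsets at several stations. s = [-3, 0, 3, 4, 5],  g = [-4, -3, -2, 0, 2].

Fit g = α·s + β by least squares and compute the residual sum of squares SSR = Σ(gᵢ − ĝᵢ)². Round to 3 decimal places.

SSR = 4.089

Sums needed: Σs·s = 59, Σs = 9, Σ1 = 5.
For Aᵀg: Σs·g = 16, Σg = -7.
Δ = 59·5 − 9² = 214.
α = (16·5 − 9·(-7))/214 = 143/214; β = (59·(-7) − 9·16)/214 = -557/214.
Residuals: 65/107, -85/214, -150/107, -15/214, 135/107; SSR = 875/214.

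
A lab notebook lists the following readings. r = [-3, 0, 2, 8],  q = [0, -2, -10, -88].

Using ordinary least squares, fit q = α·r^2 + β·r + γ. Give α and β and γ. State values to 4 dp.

α = -0.9737, β = -3.0913, γ = -0.8459

The normal equations are: 4193·α + 493·β + 77·γ = -5672;  493·α + 77·β + 7·γ = -724;  77·α + 7·β + 4·γ = -100.
(Σr^2·r^2 = 4193, Σr^2·r = 493, Σr^2 = 77, Σr·r = 77, Σr = 7, Σ1 = 4, Σr^2·q = -5672, Σr·q = -724, Σq = -100.)
Inverting the 3×3 Gram matrix, [α, β, γ]ᵀ = [-15313/15726, -48613/15726, -2217/2621]ᵀ.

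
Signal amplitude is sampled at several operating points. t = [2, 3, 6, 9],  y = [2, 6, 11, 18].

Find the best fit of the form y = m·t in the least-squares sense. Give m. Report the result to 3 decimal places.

m = 1.923

From the data, Σt·t = 130.
Right-hand side: Σt·y = 250.
XᵀX·[m]ᵀ = Xᵀy becomes [[130]]·[m]ᵀ = [250]ᵀ.
m = 250/130 = 1.92308.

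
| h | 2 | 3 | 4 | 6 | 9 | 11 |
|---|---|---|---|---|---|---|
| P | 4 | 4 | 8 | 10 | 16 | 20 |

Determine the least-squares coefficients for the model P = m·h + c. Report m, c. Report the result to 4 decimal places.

m = 1.8196, c = -0.2812

Normal-equation sums: Σh·h = 267, Σh = 35, Σ1 = 6.
And Σh·P = 476, ΣP = 62.
Δ = 267·6 − 35² = 377.
m = (476·6 − 35·62)/377 = 686/377; c = (267·62 − 35·476)/377 = -106/377.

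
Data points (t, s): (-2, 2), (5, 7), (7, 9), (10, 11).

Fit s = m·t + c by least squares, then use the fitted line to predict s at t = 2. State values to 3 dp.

ŝ = 4.981

Normal-equation sums: Σt·t = 178, Σt = 20, Σ1 = 4.
And Σt·s = 204, Σs = 29.
Eliminating c: 4·(row 1) − 20·(row 2) gives 312·m = 4·204 − 20·29 = 236, so m = 59/78.
Then c = (29 − 20·(59/78))/4 = 541/156.
At t = 2: ŝ = (59/78)·(2) + (541/156)·(1) = 259/52.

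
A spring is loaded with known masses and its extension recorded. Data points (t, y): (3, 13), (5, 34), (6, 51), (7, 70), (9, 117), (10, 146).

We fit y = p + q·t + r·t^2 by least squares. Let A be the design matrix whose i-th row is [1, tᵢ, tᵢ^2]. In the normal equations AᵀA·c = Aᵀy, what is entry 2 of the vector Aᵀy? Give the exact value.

3518

Entry 2 ↔ basis t, so (Aᵀy)_{2} = Σᵢ (t)·yᵢ = (3)·(13) + (5)·(34) + (6)·(51) + (7)·(70) + (9)·(117) + (10)·(146) = 3518.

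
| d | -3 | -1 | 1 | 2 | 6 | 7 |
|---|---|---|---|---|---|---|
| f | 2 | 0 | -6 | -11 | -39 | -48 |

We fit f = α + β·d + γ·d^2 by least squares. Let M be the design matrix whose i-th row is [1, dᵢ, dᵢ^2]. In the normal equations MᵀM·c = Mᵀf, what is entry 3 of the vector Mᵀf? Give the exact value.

-3788

Entry 3 ↔ basis d^2, so (Mᵀf)_{3} = Σᵢ (d^2)·fᵢ = (9)·(2) + (1)·(0) + (1)·(-6) + (4)·(-11) + (36)·(-39) + (49)·(-48) = -3788.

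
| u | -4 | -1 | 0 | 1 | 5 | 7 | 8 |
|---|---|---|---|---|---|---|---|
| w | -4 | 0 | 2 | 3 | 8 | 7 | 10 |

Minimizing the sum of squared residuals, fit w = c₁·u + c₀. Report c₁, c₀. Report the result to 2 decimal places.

Entries of XᵀX: Σu·u = 156, Σu = 16, Σ1 = 7.
For Xᵀw: Σu·w = 188, Σw = 26.
Normal equations: [[156, 16]; [16, 7]]·[c₁, c₀]ᵀ = [188, 26]ᵀ.
Determinant 156·7 − 16² = 836.
c₁ = (188·7 − 16·26)/836 = 225/209; c₀ = (156·26 − 16·188)/836 = 262/209.

c₁ = 1.08, c₀ = 1.25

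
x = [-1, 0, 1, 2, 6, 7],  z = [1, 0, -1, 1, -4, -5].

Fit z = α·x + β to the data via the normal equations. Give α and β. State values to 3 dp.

Normal-equation sums: Σx·x = 91, Σx = 15, Σ1 = 6.
Right-hand side: Σx·z = -59, Σz = -8.
MᵀM·[α, β]ᵀ = Mᵀz becomes [[91, 15]; [15, 6]]·[α, β]ᵀ = [-59, -8]ᵀ.
Determinant 91·6 − 15² = 321.
α = ((-59)·6 − 15·(-8))/321 = -78/107; β = (91·(-8) − 15·(-59))/321 = 157/321.

α = -0.729, β = 0.489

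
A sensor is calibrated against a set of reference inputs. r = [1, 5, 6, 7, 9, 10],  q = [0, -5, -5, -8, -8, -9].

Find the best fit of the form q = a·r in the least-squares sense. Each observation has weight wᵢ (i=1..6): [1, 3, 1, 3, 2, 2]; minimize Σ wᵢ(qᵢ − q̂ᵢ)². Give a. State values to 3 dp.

The normal equations are: 621·a = -597.
(Σwᵢ·r·r = 621, Σwᵢ·r·q = -597.)
a = (-597)/621 = -0.961353.

a = -0.961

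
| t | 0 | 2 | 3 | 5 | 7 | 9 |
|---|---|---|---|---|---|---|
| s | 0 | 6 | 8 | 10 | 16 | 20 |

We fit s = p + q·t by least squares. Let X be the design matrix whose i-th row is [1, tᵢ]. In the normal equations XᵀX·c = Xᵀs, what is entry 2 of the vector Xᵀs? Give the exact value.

378

Entry 2 ↔ basis t, so (Xᵀs)_{2} = Σᵢ (t)·sᵢ = (0)·(0) + (2)·(6) + (3)·(8) + (5)·(10) + (7)·(16) + (9)·(20) = 378.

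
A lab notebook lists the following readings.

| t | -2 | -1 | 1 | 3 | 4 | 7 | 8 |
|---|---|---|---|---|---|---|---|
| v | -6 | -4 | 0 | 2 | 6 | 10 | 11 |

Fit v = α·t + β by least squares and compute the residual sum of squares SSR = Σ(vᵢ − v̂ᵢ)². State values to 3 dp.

AᵀA·[α, β]ᵀ = Aᵀv reads: 144·α + 20·β = 204;  20·α + 7·β = 19.
(Σt·t = 144, Σt = 20, Σ1 = 7, Σt·v = 204, Σv = 19.)
det = 144·7 − 20² = 608.
α = (204·7 − 20·19)/608 = 131/76; β = (144·19 − 20·204)/608 = -42/19.
Residuals: -13/38, -5/76, 37/76, -73/76, 25/19, 11/76, -11/19; SSR = 64/19.

SSR = 3.368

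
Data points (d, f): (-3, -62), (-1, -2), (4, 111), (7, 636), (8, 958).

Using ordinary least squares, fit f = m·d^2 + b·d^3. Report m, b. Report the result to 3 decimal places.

m = -0.967, b = 1.992

The normal equations are: 6835·m + 50355·b = 93692;  50355·m + 384619·b = 717424.
Determinant 6835·384619 − 50355² = 93244840.
m = (93692·384619 − 50355·717424)/93244840 = -22540543/23311210; b = (6835·717424 − 50355·93692)/93244840 = 9286619/4662242.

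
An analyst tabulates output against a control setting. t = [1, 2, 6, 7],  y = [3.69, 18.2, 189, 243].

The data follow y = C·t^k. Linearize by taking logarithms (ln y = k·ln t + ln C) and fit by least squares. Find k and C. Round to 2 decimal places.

Let Y = ln y. Fitting Y = k·ln t + ln C by least squares:
AᵀA = [[7.4774, 4.4308]; [4.4308, 4]], rhs = [22.0921, 14.9419]ᵀ  (here Σln t = 4.4308, Σ(ln t)² = 7.4774, Σln y = 14.9419, Σln t·ln y = 22.0921).
Solving (det = 10.2775): k = 2.15651, ln C = 1.34669, so C = exp(1.34669) = 3.84467.

k = 2.16, C = 3.84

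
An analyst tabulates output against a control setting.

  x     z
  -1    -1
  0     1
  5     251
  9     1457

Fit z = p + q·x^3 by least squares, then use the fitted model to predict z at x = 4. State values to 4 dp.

ẑ = 128.9216

Setting ∂/∂p … = 0 gives: 4·p + 853·q = 1708;  853·p + 547067·q = 1093529.
Eliminating q: 547067·(row 1) − 853·(row 2) gives 1460659·p = 547067·1708 − 853·1093529 = 1610199, so p = 1610199/1460659.
Then q = (1093529 − 853·(1610199/1460659))/547067 = 2917192/1460659.
At x = 4: ẑ = (1610199/1460659)·(1) + (2917192/1460659)·(64) = 188310487/1460659.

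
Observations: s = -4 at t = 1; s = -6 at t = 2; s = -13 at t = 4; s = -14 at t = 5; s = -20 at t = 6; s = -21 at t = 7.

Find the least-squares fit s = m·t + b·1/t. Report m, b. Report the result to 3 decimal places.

m = -3.058, b = -0.741

Setting ∂/∂m … = 0 gives: 131·m + 6·b = -405;  6·m + (247081/176400)·b = -1163/60.
Eliminating b: (247081/176400)·(row 1) − 6·(row 2) gives (26017211/176400)·m = (247081/176400)·(-405) − 6·(-1163/60) = -1767833/3920, so m = -79552485/26017211.
Then b = ((-1163/60) − 6·(-79552485/26017211))/(247081/176400) = -19265820/26017211.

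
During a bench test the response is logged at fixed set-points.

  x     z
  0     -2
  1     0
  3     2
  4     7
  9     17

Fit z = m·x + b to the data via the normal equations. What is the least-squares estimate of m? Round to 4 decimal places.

m = 2.1423

MᵀM·[m, b]ᵀ = Mᵀz reads: 107·m + 17·b = 187;  17·m + 5·b = 24.
(Σx·x = 107, Σx = 17, Σ1 = 5, Σx·z = 187, Σz = 24.)
Δ = 107·5 − 17² = 246.
m = (187·5 − 17·24)/246 = 527/246; b = (107·24 − 17·187)/246 = -611/246.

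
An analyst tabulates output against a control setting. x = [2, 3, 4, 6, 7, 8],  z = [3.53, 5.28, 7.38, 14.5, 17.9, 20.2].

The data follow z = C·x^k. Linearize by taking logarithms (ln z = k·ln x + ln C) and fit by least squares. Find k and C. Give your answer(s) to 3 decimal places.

k = 1.319, C = 1.310

Let Y = ln z. Fitting Y = k·ln x + ln C by least squares:
Σln x = 8.9952, Σ(ln x)² = 14.9303, Σln z = 13.4886, Σln x·ln z = 22.1283.
Equations: 14.9303·k + 8.9952·ln C = 22.1283;  8.9952·k + 6·ln C = 13.4886.
Solving (det = 8.6686): k = 1.31940, ln C = 0.27006, so C = exp(0.27006) = 1.31004.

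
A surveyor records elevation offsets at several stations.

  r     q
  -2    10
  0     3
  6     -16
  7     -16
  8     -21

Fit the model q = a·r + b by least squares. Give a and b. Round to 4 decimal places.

a = -3.0198, b = 3.4752

Entries of MᵀM: Σr·r = 153, Σr = 19, Σ1 = 5.
And Σr·q = -396, Σq = -40.
Normal equations: [[153, 19]; [19, 5]]·[a, b]ᵀ = [-396, -40]ᵀ.
Determinant 153·5 − 19² = 404.
a = ((-396)·5 − 19·(-40))/404 = -305/101; b = (153·(-40) − 19·(-396))/404 = 351/101.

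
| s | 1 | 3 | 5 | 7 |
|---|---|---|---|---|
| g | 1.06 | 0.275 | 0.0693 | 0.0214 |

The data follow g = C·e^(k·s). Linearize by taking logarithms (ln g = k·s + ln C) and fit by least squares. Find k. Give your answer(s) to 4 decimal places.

k = -0.6543

Let Y = ln g. Fitting Y = k·s + ln C by least squares:
Over the data: Σs = 16.0000, Σ(s)² = 84.0000, Σln g = -7.7464, Σs·ln g = -44.0718.
Normal system: [[84.0000, 16.0000]; [16.0000, 4]]·[k, ln C]ᵀ = [-44.0718, -7.7464]ᵀ.
Slope k = (n·Σs·ln g − Σs·Σln g)/(n·Σ(s)² − (Σs)²) = (4·-44.0718 − 16.0000·-7.7464)/80.0000 = -0.65431; ln C = (Σln g − k·Σs)/n = 0.68065.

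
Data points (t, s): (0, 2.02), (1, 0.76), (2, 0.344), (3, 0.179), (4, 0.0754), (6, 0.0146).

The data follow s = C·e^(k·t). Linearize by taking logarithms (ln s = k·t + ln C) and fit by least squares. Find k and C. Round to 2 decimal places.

k = -0.81, C = 1.86

With ln sᵢ as the transformed response and tᵢ as the regressor:
Over the data: Σt = 16.0000, Σ(t)² = 66.0000, Σln s = -9.1705, Σt·ln s = -43.2700.
Normal system: [[66.0000, 16.0000]; [16.0000, 6]]·[k, ln C]ᵀ = [-43.2700, -9.1705]ᵀ.
Δ = 66.0000·6 − (16.0000)² = 140.0000; k = (-43.2700·6 − 16.0000·-9.1705)/140.0000 = -0.80637, ln C = (66.0000·-9.1705 − 16.0000·-43.2700)/140.0000 = 0.62190, so C = exp(0.62190) = 1.86247.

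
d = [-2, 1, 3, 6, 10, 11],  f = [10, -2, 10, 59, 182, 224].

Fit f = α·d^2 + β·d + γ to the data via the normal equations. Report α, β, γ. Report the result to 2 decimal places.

α = 2.06, β = -2.11, γ = -2.27

From the data, Σd^2·d^2 = 26035, Σd^2·d = 2567, Σd^2 = 271, Σd·d = 271, Σd = 29, Σ1 = 6.
Right-hand side: Σd^2·f = 47556, Σd·f = 4646, Σf = 483.
AᵀA·[α, β, γ]ᵀ = Aᵀf becomes [[26035, 2567, 271]; [2567, 271, 29]; [271, 29, 6]]·[α, β, γ]ᵀ = [47556, 4646, 483]ᵀ.
Solving the 3×3 system (Gaussian elimination) gives α = 346331/168267, β = -355006/168267, γ = -127087/56089.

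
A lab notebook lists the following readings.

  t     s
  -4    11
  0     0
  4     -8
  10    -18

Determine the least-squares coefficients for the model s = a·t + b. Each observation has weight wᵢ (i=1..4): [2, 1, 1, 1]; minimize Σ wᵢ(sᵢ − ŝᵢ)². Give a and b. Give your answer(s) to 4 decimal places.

Entries of AᵀWA: Σwᵢ·t·t = 148, Σwᵢ·t = 6, Σwᵢ·1 = 5.
For AᵀWs: Σwᵢ·t·s = -300, Σwᵢ·s = -4.
AᵀWA·[a, b]ᵀ = AᵀWs becomes [[148, 6]; [6, 5]]·[a, b]ᵀ = [-300, -4]ᵀ.
det = 148·5 − 6² = 704.
a = ((-300)·5 − 6·(-4))/704 = -369/176; b = (148·(-4) − 6·(-300))/704 = 151/88.

a = -2.0966, b = 1.7159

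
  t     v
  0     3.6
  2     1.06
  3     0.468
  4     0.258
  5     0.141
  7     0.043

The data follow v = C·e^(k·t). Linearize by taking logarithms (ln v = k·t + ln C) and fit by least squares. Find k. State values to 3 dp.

With ln vᵢ as the transformed response and tᵢ as the regressor:
Sums: Σt = 21.0000, Σ(t)² = 103.0000, Σln v = -5.8804, Σt·ln v = -39.4014.
Normal system: [[103.0000, 21.0000]; [21.0000, 6]]·[k, ln C]ᵀ = [-39.4014, -5.8804]ᵀ.
Slope k = (n·Σt·ln v − Σt·Σln v)/(n·Σ(t)² − (Σt)²) = (6·-39.4014 − 21.0000·-5.8804)/177.0000 = -0.63796; ln C = (Σln v − k·Σt)/n = 1.25279.

k = -0.638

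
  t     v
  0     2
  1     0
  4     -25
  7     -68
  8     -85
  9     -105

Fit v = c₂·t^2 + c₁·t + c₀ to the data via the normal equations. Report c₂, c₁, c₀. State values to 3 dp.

c₂ = -1.008, c₁ = -2.945, c₀ = 2.850

Sums needed: Σt^2·t^2 = 13315, Σt^2·t = 1649, Σt^2 = 211, Σt·t = 211, Σt = 29, Σ1 = 6.
Right-hand side: Σt^2·v = -17677, Σt·v = -2201, Σv = -281.
Solving the 3×3 system (Gaussian elimination) gives c₂ = -125/124, c₁ = -9129/3100, c₀ = 2209/775.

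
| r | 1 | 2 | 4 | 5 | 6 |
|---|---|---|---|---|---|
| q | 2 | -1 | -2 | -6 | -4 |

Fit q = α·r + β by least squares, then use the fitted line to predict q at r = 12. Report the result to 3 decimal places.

The normal equations are: 82·α + 18·β = -62;  18·α + 5·β = -11.
(Σr·r = 82, Σr = 18, Σ1 = 5, Σr·q = -62, Σq = -11.)
Δ = 82·5 − 18² = 86.
α = ((-62)·5 − 18·(-11))/86 = -56/43; β = (82·(-11) − 18·(-62))/86 = 107/43.
At r = 12: q̂ = (-56/43)·(12) + (107/43)·(1) = -565/43.

q̂ = -13.140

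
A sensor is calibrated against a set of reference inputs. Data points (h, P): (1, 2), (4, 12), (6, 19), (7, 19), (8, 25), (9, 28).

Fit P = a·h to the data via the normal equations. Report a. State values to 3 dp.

Normal-equation sums: Σh·h = 247.
For AᵀP: Σh·P = 749.
Hence a = 749 / 247 ≈ 3.03239.

a = 3.032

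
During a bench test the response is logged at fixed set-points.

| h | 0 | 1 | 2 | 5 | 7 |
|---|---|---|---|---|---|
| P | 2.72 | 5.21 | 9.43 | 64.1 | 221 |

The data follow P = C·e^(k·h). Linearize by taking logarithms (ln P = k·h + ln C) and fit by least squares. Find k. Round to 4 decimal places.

k = 0.6284

With ln Pᵢ as the transformed response and hᵢ as the regressor:
Σh = 15.0000, Σ(h)² = 79.0000, Σln P = 14.4537, Σh·ln P = 64.7277.
Equations: 79.0000·k + 15.0000·ln C = 64.7277;  15.0000·k + 5·ln C = 14.4537.
Slope k = (n·Σh·ln P − Σh·Σln P)/(n·Σ(h)² − (Σh)²) = (5·64.7277 − 15.0000·14.4537)/170.0000 = 0.62843; ln C = (Σln P − k·Σh)/n = 1.00546.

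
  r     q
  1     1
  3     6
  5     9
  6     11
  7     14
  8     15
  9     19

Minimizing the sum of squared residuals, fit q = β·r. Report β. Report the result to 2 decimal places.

β = 1.96

Sums needed: Σr·r = 265.
For Xᵀq: Σr·q = 519.
So XᵀX·[β]ᵀ = Xᵀq: [[265]]·[β]ᵀ = [519]ᵀ.
Hence β = 519 / 265 ≈ 1.95849.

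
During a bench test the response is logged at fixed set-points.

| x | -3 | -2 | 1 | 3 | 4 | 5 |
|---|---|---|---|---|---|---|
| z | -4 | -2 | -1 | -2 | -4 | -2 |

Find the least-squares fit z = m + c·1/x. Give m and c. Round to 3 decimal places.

m = -2.682, c = 1.153

Compute the Gram sums: Σ1 = 6, Σ1/x = 19/20, Σ1/x·1/x = 5669/3600.
Moment sums: Σz = -15, Σ1/x·z = -11/15.
Δ = 6·(5669/3600) − (19/20)² = 2051/240.
m = ((-15)·(5669/3600) − (19/20)·(-11/15))/(2051/240) = -27509/10255; c = (6·(-11/15) − (19/20)·(-15))/(2051/240) = 2364/2051.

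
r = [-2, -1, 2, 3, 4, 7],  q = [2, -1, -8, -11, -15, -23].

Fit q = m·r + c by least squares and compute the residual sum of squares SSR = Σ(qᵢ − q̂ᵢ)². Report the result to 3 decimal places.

SSR = 1.830

Entries of MᵀM: Σr·r = 83, Σr = 13, Σ1 = 6.
And Σr·q = -273, Σq = -56.
Normal equations: [[83, 13]; [13, 6]]·[m, c]ᵀ = [-273, -56]ᵀ.
Determinant 83·6 − 13² = 329.
m = ((-273)·6 − 13·(-56))/329 = -130/47; c = (83·(-56) − 13·(-273))/329 = -157/47.
Residuals: -9/47, -20/47, 41/47, 30/47, -28/47, -14/47; SSR = 86/47.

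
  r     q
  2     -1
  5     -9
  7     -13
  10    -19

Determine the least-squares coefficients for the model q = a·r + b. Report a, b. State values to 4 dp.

Normal-equation sums: Σr·r = 178, Σr = 24, Σ1 = 4.
For Xᵀq: Σr·q = -328, Σq = -42.
So XᵀX·[a, b]ᵀ = Xᵀq: [[178, 24]; [24, 4]]·[a, b]ᵀ = [-328, -42]ᵀ.
Eliminating b: 4·(row 1) − 24·(row 2) gives 136·a = 4·(-328) − 24·(-42) = -304, so a = -38/17.
Then b = ((-42) − 24·(-38/17))/4 = 99/34.

a = -2.2353, b = 2.9118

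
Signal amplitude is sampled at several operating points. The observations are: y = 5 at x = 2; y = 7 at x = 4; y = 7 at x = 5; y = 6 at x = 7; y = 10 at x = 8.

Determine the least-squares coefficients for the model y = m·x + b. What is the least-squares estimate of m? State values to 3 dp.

m = 0.570

Entries of MᵀM: Σx·x = 158, Σx = 26, Σ1 = 5.
Moment sums: Σx·y = 195, Σy = 35.
Normal equations: [[158, 26]; [26, 5]]·[m, b]ᵀ = [195, 35]ᵀ.
Δ = 158·5 − 26² = 114.
m = (195·5 − 26·35)/114 = 65/114; b = (158·35 − 26·195)/114 = 230/57.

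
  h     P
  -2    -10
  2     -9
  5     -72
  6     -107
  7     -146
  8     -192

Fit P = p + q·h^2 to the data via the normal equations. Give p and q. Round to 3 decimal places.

Compute the Gram sums: Σ1 = 6, Σh^2 = 182, Σh^2·h^2 = 8450.
Moment sums: ΣP = -536, Σh^2·P = -25170.
Normal equations: [[6, 182]; [182, 8450]]·[p, q]ᵀ = [-536, -25170]ᵀ.
Eliminating q: 8450·(row 1) − 182·(row 2) gives 17576·p = 8450·(-536) − 182·(-25170) = 51740, so p = 995/338.
Then q = ((-25170) − 182·(995/338))/8450 = -13367/4394.

p = 2.944, q = -3.042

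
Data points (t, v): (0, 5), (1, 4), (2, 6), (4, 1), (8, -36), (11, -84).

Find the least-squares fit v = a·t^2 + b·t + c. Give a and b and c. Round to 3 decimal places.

The normal equations are: 19010·a + 1916·b + 206·c = -12424;  1916·a + 206·b + 26·c = -1192;  206·a + 26·b + 6·c = -104.
(Σt^2·t^2 = 19010, Σt^2·t = 1916, Σt^2 = 206, Σt·t = 206, Σt = 26, Σ1 = 6, Σt^2·v = -12424, Σt·v = -1192, Σv = -104.)
Row-reducing yields a = -3384/3347, b = 52592/16735, c = 62948/16735.

a = -1.011, b = 3.143, c = 3.761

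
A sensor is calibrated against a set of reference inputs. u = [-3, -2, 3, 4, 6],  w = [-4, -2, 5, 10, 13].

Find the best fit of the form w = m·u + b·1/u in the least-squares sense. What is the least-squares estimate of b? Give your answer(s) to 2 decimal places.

Normal-equation sums: Σu·u = 74, Σu·1/u = 5, Σ1/u·1/u = 9/16.
For Aᵀw: Σu·w = 149, Σ1/u·w = 26/3.
AᵀA·[m, b]ᵀ = Aᵀw becomes [[74, 5]; [5, 9/16]]·[m, b]ᵀ = [149, 26/3]ᵀ.
det = 74·(9/16) − 5² = 133/8.
m = (149·(9/16) − 5·(26/3))/(133/8) = 1943/798; b = (74·(26/3) − 5·149)/(133/8) = -2488/399.

b = -6.24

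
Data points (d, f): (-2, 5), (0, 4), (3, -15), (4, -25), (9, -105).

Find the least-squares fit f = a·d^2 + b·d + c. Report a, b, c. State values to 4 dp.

The normal equations are: 6914·a + 812·b + 110·c = -9020;  812·a + 110·b + 14·c = -1100;  110·a + 14·b + 5·c = -136.
(Σd^2·d^2 = 6914, Σd^2·d = 812, Σd^2 = 110, Σd·d = 110, Σd = 14, Σ1 = 5, Σd^2·f = -9020, Σd·f = -1100, Σf = -136.)
Row-reducing yields a = -26794/26733, b = -11546/3819, c = 29544/8911.

a = -1.0023, b = -3.0233, c = 3.3155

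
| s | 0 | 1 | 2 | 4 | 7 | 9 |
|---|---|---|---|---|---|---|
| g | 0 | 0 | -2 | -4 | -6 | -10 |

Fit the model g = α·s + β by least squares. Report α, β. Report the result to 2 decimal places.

AᵀA·[α, β]ᵀ = Aᵀg reads: 151·α + 23·β = -152;  23·α + 6·β = -22.
det = 151·6 − 23² = 377.
α = ((-152)·6 − 23·(-22))/377 = -14/13; β = (151·(-22) − 23·(-152))/377 = 6/13.

α = -1.08, β = 0.46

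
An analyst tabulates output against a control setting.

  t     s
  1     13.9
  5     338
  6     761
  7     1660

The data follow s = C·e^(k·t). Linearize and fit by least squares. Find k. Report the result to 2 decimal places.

k = 0.80

Linearized form: ln s = k·t + ln C. From the 4 transformed points,
Σt = 19.0000, Σ(t)² = 111.0000, Σln s = 22.5041, Σt·ln s = 123.4569.
Equations: 111.0000·k + 19.0000·ln C = 123.4569;  19.0000·k + 4·ln C = 22.5041.
Solving (det = 83.0000): k = 0.79818, ln C = 1.83467.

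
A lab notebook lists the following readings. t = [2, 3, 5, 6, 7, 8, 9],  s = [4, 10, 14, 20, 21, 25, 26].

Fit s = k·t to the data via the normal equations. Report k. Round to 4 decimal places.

XᵀX·[k]ᵀ = Xᵀs reads: 268·k = 809.
(Σt·t = 268, Σt·s = 809.)
k = 809/268 = 3.01866.

k = 3.0187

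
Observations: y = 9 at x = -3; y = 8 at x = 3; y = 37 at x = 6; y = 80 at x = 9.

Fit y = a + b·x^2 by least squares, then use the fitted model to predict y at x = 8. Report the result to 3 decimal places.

Compute the Gram sums: Σ1 = 4, Σx^2 = 135, Σx^2·x^2 = 8019.
And Σy = 134, Σx^2·y = 7965.
MᵀM·[a, b]ᵀ = Mᵀy becomes [[4, 135]; [135, 8019]]·[a, b]ᵀ = [134, 7965]ᵀ.
Eliminating b: 8019·(row 1) − 135·(row 2) gives 13851·a = 8019·134 − 135·7965 = -729, so a = -1/19.
Then b = (7965 − 135·(-1/19))/8019 = 170/171.
At x = 8: ŷ = (-1/19)·(1) + (170/171)·(64) = 10871/171.

ŷ = 63.573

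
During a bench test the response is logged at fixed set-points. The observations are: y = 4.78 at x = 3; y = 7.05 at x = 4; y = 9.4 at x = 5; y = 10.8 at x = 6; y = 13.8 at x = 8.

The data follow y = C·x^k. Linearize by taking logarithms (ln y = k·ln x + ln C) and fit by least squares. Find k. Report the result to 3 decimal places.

k = 1.079

Let Y = ln y. Fitting Y = k·ln x + ln C by least squares:
Σln x = 7.9655, Σ(ln x)² = 13.2535, Σln y = 10.7624, Σln x·ln y = 17.7539.
Equations: 13.2535·k + 7.9655·ln C = 17.7539;  7.9655·k + 5·ln C = 10.7624.
Slope k = (n·Σln x·ln y − Σln x·Σln y)/(n·Σ(ln x)² − (Σln x)²) = (5·17.7539 − 7.9655·10.7624)/2.8177 = 1.07927; ln C = (Σln y − k·Σln x)/n = 0.43308.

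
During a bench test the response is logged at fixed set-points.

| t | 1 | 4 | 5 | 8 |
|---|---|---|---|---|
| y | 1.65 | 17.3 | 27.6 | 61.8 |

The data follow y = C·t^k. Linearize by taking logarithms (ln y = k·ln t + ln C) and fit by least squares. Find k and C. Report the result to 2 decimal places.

With ln yᵢ as the transformed response and ln tᵢ as the regressor:
Σln t = 5.0752, Σ(ln t)² = 8.8362, Σln y = 10.7932, Σln t·ln y = 17.8672.
Normal system: [[8.8362, 5.0752]; [5.0752, 4]]·[k, ln C]ᵀ = [17.8672, 10.7932]ᵀ.
Slope k = (n·Σln t·ln y − Σln t·Σln y)/(n·Σ(ln t)² − (Σln t)²) = (4·17.8672 − 5.0752·10.7932)/9.5873 = 1.74097; ln C = (Σln y − k·Σln t)/n = 0.48937, so C = exp(0.48937) = 1.63129.

k = 1.74, C = 1.63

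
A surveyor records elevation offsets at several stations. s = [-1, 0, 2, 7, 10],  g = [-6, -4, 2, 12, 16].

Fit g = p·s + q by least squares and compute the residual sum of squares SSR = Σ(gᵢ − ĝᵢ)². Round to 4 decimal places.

Normal-equation sums: Σs·s = 154, Σs = 18, Σ1 = 5.
Right-hand side: Σs·g = 254, Σg = 20.
MᵀM·[p, q]ᵀ = Mᵀg becomes [[154, 18]; [18, 5]]·[p, q]ᵀ = [254, 20]ᵀ.
Δ = 154·5 − 18² = 446.
p = (254·5 − 18·20)/446 = 455/223; q = (154·20 − 18·254)/446 = -746/223.
Residuals: -137/223, -146/223, 282/223, 237/223, -236/223; SSR = 1038/223.

SSR = 4.6547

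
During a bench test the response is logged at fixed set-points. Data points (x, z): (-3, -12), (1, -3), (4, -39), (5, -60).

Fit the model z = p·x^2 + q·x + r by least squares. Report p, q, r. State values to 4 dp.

Compute the Gram sums: Σx^2·x^2 = 963, Σx^2·x = 163, Σx^2 = 51, Σx·x = 51, Σx = 7, Σ1 = 4.
Moment sums: Σx^2·z = -2235, Σx·z = -423, Σz = -114.
AᵀA·[p, q, r]ᵀ = Aᵀz becomes [[963, 163, 51]; [163, 51, 7]; [51, 7, 4]]·[p, q, r]ᵀ = [-2235, -423, -114]ᵀ.
Solving the 3×3 system (Gaussian elimination) gives p = -345/167, q = -1533/835, r = 879/835.

p = -2.0659, q = -1.8359, r = 1.0527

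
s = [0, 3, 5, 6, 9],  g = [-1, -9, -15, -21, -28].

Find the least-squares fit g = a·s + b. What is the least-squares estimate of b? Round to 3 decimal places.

The normal equations are: 151·a + 23·b = -480;  23·a + 5·b = -74.
Eliminating b: 5·(row 1) − 23·(row 2) gives 226·a = 5·(-480) − 23·(-74) = -698, so a = -349/113.
Then b = ((-74) − 23·(-349/113))/5 = -67/113.

b = -0.593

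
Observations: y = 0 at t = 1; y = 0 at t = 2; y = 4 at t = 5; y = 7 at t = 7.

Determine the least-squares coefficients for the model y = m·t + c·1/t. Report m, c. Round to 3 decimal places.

Setting ∂/∂m … = 0 gives: 79·m + 4·c = 69;  4·m + (6421/4900)·c = 9/5.
(Σt·t = 79, Σt·1/t = 4, Σ1/t·1/t = 6421/4900, Σt·y = 69, Σ1/t·y = 9/5.)
Eliminating c: (6421/4900)·(row 1) − 4·(row 2) gives (428859/4900)·m = (6421/4900)·69 − 4·(9/5) = 407769/4900, so m = 135923/142953.
Then c = ((9/5) − 4·(135923/142953))/(6421/4900) = -218540/142953.

m = 0.951, c = -1.529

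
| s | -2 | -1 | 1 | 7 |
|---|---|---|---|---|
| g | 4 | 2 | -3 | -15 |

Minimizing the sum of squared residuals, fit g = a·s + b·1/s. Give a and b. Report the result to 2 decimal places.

Entries of AᵀA: Σs·s = 55, Σs·1/s = 4, Σ1/s·1/s = 445/196.
Right-hand side: Σs·g = -118, Σ1/s·g = -64/7.
So AᵀA·[a, b]ᵀ = Aᵀg: [[55, 4]; [4, 445/196]]·[a, b]ᵀ = [-118, -64/7]ᵀ.
Eliminating b: (445/196)·(row 1) − 4·(row 2) gives (21339/196)·a = (445/196)·(-118) − 4·(-64/7) = -22671/98, so a = -5038/2371.
Then b = ((-64/7) − 4·(-5038/2371))/(445/196) = -672/2371.

a = -2.12, b = -0.28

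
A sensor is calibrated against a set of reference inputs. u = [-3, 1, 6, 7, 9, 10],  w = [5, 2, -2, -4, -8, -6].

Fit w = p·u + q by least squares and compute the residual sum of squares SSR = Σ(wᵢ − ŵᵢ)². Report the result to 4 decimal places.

SSR = 6.5476

From the data, Σu·u = 276, Σu = 30, Σ1 = 6.
Moment sums: Σu·w = -185, Σw = -13.
Normal equations: [[276, 30]; [30, 6]]·[p, q]ᵀ = [-185, -13]ᵀ.
Δ = 276·6 − 30² = 756.
p = ((-185)·6 − 30·(-13))/756 = -20/21; q = (276·(-13) − 30·(-185))/756 = 109/42.
Residuals: -19/42, 5/14, 47/42, 1/14, -85/42, 13/14; SSR = 275/42.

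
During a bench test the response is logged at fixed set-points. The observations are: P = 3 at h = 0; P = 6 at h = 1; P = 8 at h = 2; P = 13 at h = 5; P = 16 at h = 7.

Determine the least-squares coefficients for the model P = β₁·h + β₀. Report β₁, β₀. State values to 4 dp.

The normal equations are: 79·β₁ + 15·β₀ = 199;  15·β₁ + 5·β₀ = 46.
det = 79·5 − 15² = 170.
β₁ = (199·5 − 15·46)/170 = 61/34; β₀ = (79·46 − 15·199)/170 = 649/170.

β₁ = 1.7941, β₀ = 3.8176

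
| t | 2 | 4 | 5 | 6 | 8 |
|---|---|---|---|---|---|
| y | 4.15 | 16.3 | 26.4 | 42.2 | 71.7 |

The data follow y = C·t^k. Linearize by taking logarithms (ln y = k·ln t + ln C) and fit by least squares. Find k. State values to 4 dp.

With ln yᵢ as the transformed response and ln tᵢ as the regressor:
AᵀA = [[12.5270, 7.5601]; [7.5601, 5]], rhs = [25.7140, 15.5025]ᵀ  (here Σln t = 7.5601, Σ(ln t)² = 12.5270, Σln y = 15.5025, Σln t·ln y = 25.7140).
Δ = 12.5270·5 − (7.5601)² = 5.4804; k = (25.7140·5 − 7.5601·15.5025)/5.4804 = 2.07458, ln C = (12.5270·15.5025 − 7.5601·25.7140)/5.4804 = -0.03629.

k = 2.0746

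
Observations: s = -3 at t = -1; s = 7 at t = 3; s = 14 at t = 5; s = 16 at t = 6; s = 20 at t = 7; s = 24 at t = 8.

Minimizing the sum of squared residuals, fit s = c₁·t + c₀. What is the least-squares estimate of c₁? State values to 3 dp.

With design matrix A, AᵀA = [[184, 28]; [28, 6]] and Aᵀs = [522, 78]ᵀ.
Eliminating c₀: 6·(row 1) − 28·(row 2) gives 320·c₁ = 6·522 − 28·78 = 948, so c₁ = 237/80.
Then c₀ = (78 − 28·(237/80))/6 = -33/40.

c₁ = 2.963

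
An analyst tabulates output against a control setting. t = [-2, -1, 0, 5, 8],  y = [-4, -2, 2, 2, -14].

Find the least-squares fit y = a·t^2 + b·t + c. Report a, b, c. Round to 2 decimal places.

a = -0.58, b = 2.65, c = 2.44

With design matrix X, XᵀX = [[4738, 628, 94]; [628, 94, 10]; [94, 10, 5]] and Xᵀy = [-864, -92, -16]ᵀ.
Solving the 3×3 system (Gaussian elimination) gives a = -19096/32799, b = 86950/32799, c = 26716/10933.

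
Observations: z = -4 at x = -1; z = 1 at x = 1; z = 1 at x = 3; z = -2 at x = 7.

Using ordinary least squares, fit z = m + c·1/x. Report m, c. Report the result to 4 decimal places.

m = -1.3169, c = 2.6623

Entries of MᵀM: Σ1 = 4, Σ1/x = 10/21, Σ1/x·1/x = 940/441.
Moment sums: Σz = -4, Σ1/x·z = 106/21.
Normal equations: [[4, 10/21]; [10/21, 940/441]]·[m, c]ᵀ = [-4, 106/21]ᵀ.
Eliminating c: (940/441)·(row 1) − (10/21)·(row 2) gives (1220/147)·m = (940/441)·(-4) − (10/21)·(106/21) = -4820/441, so m = -241/183.
Then c = ((106/21) − (10/21)·(-241/183))/(940/441) = 812/305.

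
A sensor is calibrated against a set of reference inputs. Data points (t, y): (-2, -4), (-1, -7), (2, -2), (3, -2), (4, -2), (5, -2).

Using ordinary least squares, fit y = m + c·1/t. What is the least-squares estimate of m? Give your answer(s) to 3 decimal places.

m = -3.045

Sums needed: Σ1 = 6, Σ1/t = -13/60, Σ1/t·1/t = 6169/3600.
And Σy = -19, Σ1/t·y = 193/30.
Δ = 6·(6169/3600) − (-13/60)² = 7369/720.
m = ((-19)·(6169/3600) − (-13/60)·(193/30))/(7369/720) = -112193/36845; c = (6·(193/30) − (-13/60)·(-19))/(7369/720) = 24828/7369.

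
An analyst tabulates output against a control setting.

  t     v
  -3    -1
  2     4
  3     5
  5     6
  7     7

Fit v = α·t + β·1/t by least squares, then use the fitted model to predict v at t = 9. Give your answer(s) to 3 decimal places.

The normal equations are: 96·α + 5·β = 105;  5·α + (23489/44100)·β = 31/5.
(Σt·t = 96, Σt·1/t = 5, Σ1/t·1/t = 23489/44100, Σt·v = 105, Σ1/t·v = 31/5.)
Δ = 96·(23489/44100) − 5² = 96037/3675.
α = (105·(23489/44100) − 5·(31/5))/(96037/3675) = 366415/384148; β = (96·(31/5) − 5·105)/(96037/3675) = 257985/96037.
At t = 9: v̂ = (366415/384148)·(9) + (257985/96037)·(1/9) = 3412395/384148.

v̂ = 8.883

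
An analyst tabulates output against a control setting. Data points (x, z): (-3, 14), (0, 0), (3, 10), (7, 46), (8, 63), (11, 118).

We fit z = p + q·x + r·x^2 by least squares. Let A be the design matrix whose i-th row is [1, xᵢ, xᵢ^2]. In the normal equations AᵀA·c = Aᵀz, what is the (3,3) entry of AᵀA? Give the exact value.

21300

Row 3 ↔ basis x^2, column 3 ↔ basis x^2, so (AᵀA)_{3,3} = Σᵢ (x^2)·(x^2) = (9)·(9) + (0)·(0) + (9)·(9) + (49)·(49) + (64)·(64) + (121)·(121) = 21300.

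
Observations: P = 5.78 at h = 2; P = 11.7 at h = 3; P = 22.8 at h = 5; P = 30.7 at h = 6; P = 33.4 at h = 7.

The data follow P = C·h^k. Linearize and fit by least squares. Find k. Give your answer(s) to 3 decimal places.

With ln Pᵢ as the transformed response and ln hᵢ as the regressor:
Σln h = 7.1389, Σ(ln h)² = 11.2747, Σln P = 14.2736, Σln h·ln P = 21.9133.
Equations: 11.2747·k + 7.1389·ln C = 21.9133;  7.1389·k + 5·ln C = 14.2736.
Slope k = (n·Σln h·ln P − Σln h·Σln P)/(n·Σ(ln h)² − (Σln h)²) = (5·21.9133 − 7.1389·14.2736)/5.4099 = 1.41767; ln C = (Σln P − k·Σln h)/n = 0.83060.

k = 1.418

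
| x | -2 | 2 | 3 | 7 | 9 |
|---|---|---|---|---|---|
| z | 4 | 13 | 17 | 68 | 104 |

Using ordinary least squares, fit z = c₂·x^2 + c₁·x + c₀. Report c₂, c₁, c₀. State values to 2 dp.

Entries of AᵀA: Σx^2·x^2 = 9075, Σx^2·x = 1099, Σx^2 = 147, Σx·x = 147, Σx = 19, Σ1 = 5.
And Σx^2·z = 11977, Σx·z = 1481, Σz = 206.
AᵀA·[c₂, c₁, c₀]ᵀ = Aᵀz becomes [[9075, 1099, 147]; [1099, 147, 19]; [147, 19, 5]]·[c₂, c₁, c₀]ᵀ = [11977, 1481, 206]ᵀ.
Solving the 3×3 system (Gaussian elimination) gives c₂ = 40971/39692, c₁ = 74495/39692, c₀ = 73841/19846.

c₂ = 1.03, c₁ = 1.88, c₀ = 3.72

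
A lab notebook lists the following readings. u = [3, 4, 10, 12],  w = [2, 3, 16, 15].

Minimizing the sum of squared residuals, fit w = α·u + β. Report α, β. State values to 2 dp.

α = 1.65, β = -2.97

The normal system AᵀA·[α, β]ᵀ = Aᵀw is [[269, 29]; [29, 4]]·[α, β]ᵀ = [358, 36]ᵀ.
Determinant 269·4 − 29² = 235.
α = (358·4 − 29·36)/235 = 388/235; β = (269·36 − 29·358)/235 = -698/235.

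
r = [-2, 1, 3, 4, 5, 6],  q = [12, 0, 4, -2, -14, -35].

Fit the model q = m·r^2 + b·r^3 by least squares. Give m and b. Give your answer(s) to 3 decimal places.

m = 1.771, b = -0.460

Forming MᵀM = [[2275, 12137]; [12137, 67171]] and Mᵀq = [-1558, -9426]ᵀ gives MᵀM·[m, b]ᵀ = Mᵀq.
det = 2275·67171 − 12137² = 5507256.
m = ((-1558)·67171 − 12137·(-9426))/5507256 = 1218868/688407; b = (2275·(-9426) − 12137·(-1558))/5507256 = -316838/688407.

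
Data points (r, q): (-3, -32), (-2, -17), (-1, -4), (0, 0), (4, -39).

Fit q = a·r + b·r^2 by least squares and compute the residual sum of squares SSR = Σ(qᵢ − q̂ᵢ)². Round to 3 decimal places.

SSR = 2.630

The normal equations are: 30·a + 28·b = -22;  28·a + 354·b = -984.
(Σr·r = 30, Σr·r^2 = 28, Σr^2·r^2 = 354, Σr·q = -22, Σr^2·q = -984.)
Eliminating b: 354·(row 1) − 28·(row 2) gives 9836·a = 354·(-22) − 28·(-984) = 19764, so a = 4941/2459.
Then b = ((-984) − 28·(4941/2459))/354 = -7226/2459.
Residuals: 1169/2459, -3017/2459, 2331/2459, 0, -49/2459; SSR = 6468/2459.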